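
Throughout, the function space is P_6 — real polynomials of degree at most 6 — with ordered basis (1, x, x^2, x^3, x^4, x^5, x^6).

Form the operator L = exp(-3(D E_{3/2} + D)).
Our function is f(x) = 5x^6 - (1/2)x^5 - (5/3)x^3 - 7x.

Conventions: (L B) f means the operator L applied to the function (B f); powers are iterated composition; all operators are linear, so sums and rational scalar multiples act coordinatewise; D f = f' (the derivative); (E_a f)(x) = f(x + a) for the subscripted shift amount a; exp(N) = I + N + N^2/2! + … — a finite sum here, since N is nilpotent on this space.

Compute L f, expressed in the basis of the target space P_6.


order-1 term: -180x^5 - 660x^4 - 1980x^3 - (11625/4)x^2 - (17055/8)x - 18231/32
order-2 term: 2700x^4 + 16020x^3 + 53865x^2 + (178245/2)x + 477765/8
order-3 term: -21600x^3 - 144720x^2 - 432540x - 484425
order-4 term: 97200x^2 + 579960x + 1083780
order-5 term: -233280x - 870912
order-6 term: 233280
the series for exp(-3(D E_{3/2} + D)) f terminates at order 6
exp(-3(D E_{3/2} + D)) f = 5x^6 - (361/2)x^5 + 2040x^4 - (22685/3)x^3 + (13755/4)x^2 + (8989/8)x + 667965/32

the result is g(x) = 5x^6 - (361/2)x^5 + 2040x^4 - (22685/3)x^3 + (13755/4)x^2 + (8989/8)x + 667965/32


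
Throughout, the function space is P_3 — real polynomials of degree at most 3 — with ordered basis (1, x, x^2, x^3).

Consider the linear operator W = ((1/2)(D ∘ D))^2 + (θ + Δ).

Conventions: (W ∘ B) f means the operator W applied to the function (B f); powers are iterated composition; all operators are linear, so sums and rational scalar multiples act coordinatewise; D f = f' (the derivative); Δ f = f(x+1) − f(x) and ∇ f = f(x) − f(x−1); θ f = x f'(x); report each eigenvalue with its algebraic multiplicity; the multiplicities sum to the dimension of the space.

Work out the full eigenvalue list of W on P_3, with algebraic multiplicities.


λ = 0 (multiplicity 1), λ = 1 (multiplicity 1), λ = 2 (multiplicity 1), λ = 3 (multiplicity 1)

image of 1: 0
image of x: x + 1
image of x^2: 2x^2 + 2x + 1
image of x^3: 3x^3 + 3x^2 + 3x + 1
the matrix is upper triangular; its diagonal is (0, 1, 2, 3)
for a triangular matrix the eigenvalues are the diagonal entries, with algebraic multiplicity their repetition count


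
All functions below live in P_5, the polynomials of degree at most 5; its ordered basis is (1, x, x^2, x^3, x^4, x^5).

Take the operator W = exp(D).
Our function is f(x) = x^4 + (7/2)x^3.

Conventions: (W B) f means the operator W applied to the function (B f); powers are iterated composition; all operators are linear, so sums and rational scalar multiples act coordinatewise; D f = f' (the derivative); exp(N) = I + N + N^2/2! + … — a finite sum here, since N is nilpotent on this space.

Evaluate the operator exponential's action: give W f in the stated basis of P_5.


the image equals g(x) = x^4 + (15/2)x^3 + (33/2)x^2 + (29/2)x + 9/2

order-1 term: 4x^3 + (21/2)x^2
order-2 term: 6x^2 + (21/2)x
order-3 term: 4x + 7/2
order-4 term: 1
the series for exp(D) f terminates at order 4
exp(D) f = x^4 + (15/2)x^3 + (33/2)x^2 + (29/2)x + 9/2


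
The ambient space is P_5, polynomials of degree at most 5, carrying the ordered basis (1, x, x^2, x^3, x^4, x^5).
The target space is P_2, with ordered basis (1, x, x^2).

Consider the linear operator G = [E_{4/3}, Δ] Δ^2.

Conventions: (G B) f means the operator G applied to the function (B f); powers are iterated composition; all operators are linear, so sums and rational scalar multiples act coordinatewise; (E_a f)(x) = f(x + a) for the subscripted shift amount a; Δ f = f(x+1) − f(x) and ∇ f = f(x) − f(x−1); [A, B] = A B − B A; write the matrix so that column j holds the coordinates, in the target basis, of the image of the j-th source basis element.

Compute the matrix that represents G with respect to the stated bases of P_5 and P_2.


the matrix is [[0, 0, 0, 0, 0, 0]; [0, 0, 0, 0, 0, 0]; [0, 0, 0, 0, 0, 0]] (rows listed top to bottom)

image of 1: 0
image of x: 0
image of x^2: 0
image of x^3: 0
image of x^4: 0
image of x^5: 0
each image's coordinates form column j of the matrix


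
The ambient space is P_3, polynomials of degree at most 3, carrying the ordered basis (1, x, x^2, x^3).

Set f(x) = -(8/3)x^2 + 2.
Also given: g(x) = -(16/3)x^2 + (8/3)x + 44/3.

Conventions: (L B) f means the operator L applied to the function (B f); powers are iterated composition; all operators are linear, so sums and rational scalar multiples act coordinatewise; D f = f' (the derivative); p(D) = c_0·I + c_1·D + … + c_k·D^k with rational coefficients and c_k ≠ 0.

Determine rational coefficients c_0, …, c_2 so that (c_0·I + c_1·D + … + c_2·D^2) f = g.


p(D) = 2·I − (1/2)·D − 2·D^2, i.e. c_0 = 2, c_1 = -1/2, c_2 = -2

D^0 f = -(8/3)x^2 + 2
D^1 f = -(16/3)x
D^2 f = -16/3
matching coefficients of g against c_0 f + c_1 Df + … from the top degree down determines the c_i
solution: c_0 = 2, c_1 = -1/2, c_2 = -2


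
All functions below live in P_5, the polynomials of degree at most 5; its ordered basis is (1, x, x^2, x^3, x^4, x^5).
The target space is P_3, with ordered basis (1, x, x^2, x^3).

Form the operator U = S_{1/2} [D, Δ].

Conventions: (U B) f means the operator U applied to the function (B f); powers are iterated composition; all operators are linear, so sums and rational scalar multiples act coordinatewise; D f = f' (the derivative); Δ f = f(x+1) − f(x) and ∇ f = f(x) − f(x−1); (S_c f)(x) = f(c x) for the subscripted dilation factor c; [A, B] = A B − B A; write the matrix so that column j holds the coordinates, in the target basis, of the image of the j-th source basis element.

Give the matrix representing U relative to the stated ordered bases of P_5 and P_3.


image of 1: 0
image of x: 0
image of x^2: 0
image of x^3: 0
image of x^4: 0
image of x^5: 0
each image's coordinates form column j of the matrix

the matrix is [[0, 0, 0, 0, 0, 0]; [0, 0, 0, 0, 0, 0]; [0, 0, 0, 0, 0, 0]; [0, 0, 0, 0, 0, 0]] (rows listed top to bottom)


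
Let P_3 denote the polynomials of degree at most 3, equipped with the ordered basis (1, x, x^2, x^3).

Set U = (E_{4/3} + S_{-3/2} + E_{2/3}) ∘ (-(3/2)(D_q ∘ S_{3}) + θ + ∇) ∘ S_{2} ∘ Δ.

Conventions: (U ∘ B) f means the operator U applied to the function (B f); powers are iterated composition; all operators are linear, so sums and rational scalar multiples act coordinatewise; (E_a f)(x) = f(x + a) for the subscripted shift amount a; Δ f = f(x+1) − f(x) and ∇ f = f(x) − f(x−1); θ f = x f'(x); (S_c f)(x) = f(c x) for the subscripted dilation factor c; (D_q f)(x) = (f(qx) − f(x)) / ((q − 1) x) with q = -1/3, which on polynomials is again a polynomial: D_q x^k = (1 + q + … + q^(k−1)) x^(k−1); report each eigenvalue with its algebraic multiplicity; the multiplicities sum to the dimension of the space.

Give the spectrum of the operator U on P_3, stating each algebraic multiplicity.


image of 1: 0
image of x: 0
image of x^2: 2x - 34
image of x^3: 102x^2 + 57x - 605/3
the matrix is upper triangular; its diagonal is (0, 0, 0, 0)
for a triangular matrix the eigenvalues are the diagonal entries, with algebraic multiplicity their repetition count

λ = 0 (multiplicity 4)


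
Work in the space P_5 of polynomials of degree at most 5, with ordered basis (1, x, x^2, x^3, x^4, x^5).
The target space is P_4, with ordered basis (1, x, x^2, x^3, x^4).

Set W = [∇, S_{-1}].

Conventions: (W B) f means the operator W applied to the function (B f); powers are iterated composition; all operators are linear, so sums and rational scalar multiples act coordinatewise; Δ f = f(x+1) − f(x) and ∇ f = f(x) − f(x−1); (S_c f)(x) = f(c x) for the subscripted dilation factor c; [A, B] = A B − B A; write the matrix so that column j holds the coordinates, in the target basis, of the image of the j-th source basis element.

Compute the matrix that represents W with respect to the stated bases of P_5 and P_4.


image of 1: 0
image of x: -2
image of x^2: 4x
image of x^3: -6x^2 - 2
image of x^4: 8x^3 + 8x
image of x^5: -10x^4 - 20x^2 - 2
each image's coordinates form column j of the matrix

the matrix is [[0, -2, 0, -2, 0, -2]; [0, 0, 4, 0, 8, 0]; [0, 0, 0, -6, 0, -20]; [0, 0, 0, 0, 8, 0]; [0, 0, 0, 0, 0, -10]] (rows listed top to bottom)


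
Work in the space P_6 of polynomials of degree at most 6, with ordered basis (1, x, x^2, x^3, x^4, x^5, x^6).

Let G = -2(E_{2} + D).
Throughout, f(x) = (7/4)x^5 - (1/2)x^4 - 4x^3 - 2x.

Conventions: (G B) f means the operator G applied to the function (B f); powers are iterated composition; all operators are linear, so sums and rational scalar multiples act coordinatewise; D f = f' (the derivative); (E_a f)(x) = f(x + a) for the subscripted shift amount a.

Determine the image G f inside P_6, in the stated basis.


the image equals g(x) = -(7/2)x^5 - (103/2)x^4 - 120x^3 - 184x^2 - 148x - 20

E_{2} f = (7/4)x^5 + 17x^4 + 62x^3 + 104x^2 + 74x + 12
D f = (35/4)x^4 - 2x^3 - 12x^2 - 2
(E_{2} + D) f = (7/4)x^5 + (103/4)x^4 + 60x^3 + 92x^2 + 74x + 10
(-2(E_{2} + D)) f = -(7/2)x^5 - (103/2)x^4 - 120x^3 - 184x^2 - 148x - 20


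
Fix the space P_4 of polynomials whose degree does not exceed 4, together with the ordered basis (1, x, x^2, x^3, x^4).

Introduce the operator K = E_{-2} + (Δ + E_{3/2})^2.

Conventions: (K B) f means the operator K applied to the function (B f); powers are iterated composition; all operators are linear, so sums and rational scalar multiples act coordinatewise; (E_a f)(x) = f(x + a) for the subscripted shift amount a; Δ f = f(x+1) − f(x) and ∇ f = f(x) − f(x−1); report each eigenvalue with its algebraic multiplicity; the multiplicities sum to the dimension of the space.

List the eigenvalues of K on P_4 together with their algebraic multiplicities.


λ = 2 (multiplicity 5)

image of 1: 2
image of x: 2x + 3
image of x^2: 2x^2 + 6x + 23
image of x^3: 2x^3 + 9x^2 + 69x + 99/2
image of x^4: 2x^4 + 12x^3 + 138x^2 + 198x + 179
the matrix is upper triangular; its diagonal is (2, 2, 2, 2, 2)
for a triangular matrix the eigenvalues are the diagonal entries, with algebraic multiplicity their repetition count


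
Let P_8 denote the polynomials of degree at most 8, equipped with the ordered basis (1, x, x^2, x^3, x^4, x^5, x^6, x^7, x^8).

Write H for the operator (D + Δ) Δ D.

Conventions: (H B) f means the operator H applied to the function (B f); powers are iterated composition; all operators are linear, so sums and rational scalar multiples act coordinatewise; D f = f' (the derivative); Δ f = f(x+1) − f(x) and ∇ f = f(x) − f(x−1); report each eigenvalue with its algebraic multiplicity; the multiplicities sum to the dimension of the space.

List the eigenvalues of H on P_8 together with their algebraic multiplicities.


image of 1: 0
image of x: 0
image of x^2: 0
image of x^3: 12
image of x^4: 48x + 36
image of x^5: 120x^2 + 180x + 90
image of x^6: 240x^3 + 540x^2 + 540x + 210
image of x^7: 420x^4 + 1260x^3 + 1890x^2 + 1470x + 476
image of x^8: 672x^5 + 2520x^4 + 5040x^3 + 5880x^2 + 3808x + 1064
the matrix is upper triangular; its diagonal is (0, 0, 0, 0, 0, 0, 0, 0, 0)
for a triangular matrix the eigenvalues are the diagonal entries, with algebraic multiplicity their repetition count

λ = 0 (multiplicity 9)


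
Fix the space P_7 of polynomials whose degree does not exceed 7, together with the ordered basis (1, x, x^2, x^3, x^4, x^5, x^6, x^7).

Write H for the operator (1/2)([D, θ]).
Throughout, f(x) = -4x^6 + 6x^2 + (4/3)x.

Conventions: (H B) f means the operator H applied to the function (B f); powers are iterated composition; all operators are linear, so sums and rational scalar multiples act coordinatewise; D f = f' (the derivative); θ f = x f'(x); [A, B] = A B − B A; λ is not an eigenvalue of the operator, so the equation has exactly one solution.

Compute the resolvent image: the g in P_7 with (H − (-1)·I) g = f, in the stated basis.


write g with unknown coordinates in the stated basis and equate coefficients in (H − (-1)·I) g = f
solving from the highest basis element down gives g = -4x^6 + 12x^5 - 30x^4 + 60x^3 - 84x^2 + (256/3)x - 128/3
check: H g = -12x^5 + 30x^4 - 60x^3 + 90x^2 - 84x + 128/3
so H g − (-1)·g = -4x^6 + 6x^2 + (4/3)x = f ✓

g(x) = -4x^6 + 12x^5 - 30x^4 + 60x^3 - 84x^2 + (256/3)x - 128/3


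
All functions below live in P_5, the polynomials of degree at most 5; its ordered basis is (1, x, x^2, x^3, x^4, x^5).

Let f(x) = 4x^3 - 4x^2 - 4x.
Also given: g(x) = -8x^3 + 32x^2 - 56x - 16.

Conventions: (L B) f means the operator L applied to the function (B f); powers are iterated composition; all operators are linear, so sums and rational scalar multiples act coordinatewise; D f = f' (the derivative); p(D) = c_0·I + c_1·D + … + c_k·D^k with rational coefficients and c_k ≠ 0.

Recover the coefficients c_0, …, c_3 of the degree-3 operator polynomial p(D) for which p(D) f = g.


D^0 f = 4x^3 - 4x^2 - 4x
D^1 f = 12x^2 - 8x - 4
D^2 f = 24x - 8
D^3 f = 24
matching coefficients of g against c_0 f + c_1 Df + … from the top degree down determines the c_i
solution: c_0 = -2, c_1 = 2, c_2 = -2, c_3 = -1

c_0 = -2, c_1 = 2, c_2 = -2, c_3 = -1


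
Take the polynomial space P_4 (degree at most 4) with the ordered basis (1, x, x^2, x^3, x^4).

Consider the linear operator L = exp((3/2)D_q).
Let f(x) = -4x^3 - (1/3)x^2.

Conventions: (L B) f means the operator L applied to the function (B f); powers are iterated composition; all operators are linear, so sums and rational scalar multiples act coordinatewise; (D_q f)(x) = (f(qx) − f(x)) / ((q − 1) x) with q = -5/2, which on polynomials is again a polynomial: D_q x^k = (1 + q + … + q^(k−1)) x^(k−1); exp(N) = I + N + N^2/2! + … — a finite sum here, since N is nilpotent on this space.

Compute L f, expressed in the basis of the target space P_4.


the image equals g(x) = -4x^3 - (173/6)x^2 + (525/16)x + 531/32

order-1 term: -(57/2)x^2 + (3/4)x
order-2 term: (513/16)x + 9/16
order-3 term: 513/32
the series for exp((3/2)D_q) f terminates at order 3
exp((3/2)D_q) f = -4x^3 - (173/6)x^2 + (525/16)x + 531/32


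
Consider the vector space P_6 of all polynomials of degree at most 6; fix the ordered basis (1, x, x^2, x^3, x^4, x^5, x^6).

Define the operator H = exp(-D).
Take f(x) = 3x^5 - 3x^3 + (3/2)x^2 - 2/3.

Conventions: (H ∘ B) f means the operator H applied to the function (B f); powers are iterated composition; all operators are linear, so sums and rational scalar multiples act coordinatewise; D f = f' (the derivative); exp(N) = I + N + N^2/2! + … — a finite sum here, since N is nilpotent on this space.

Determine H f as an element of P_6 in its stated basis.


order-1 term: -15x^4 + 9x^2 - 3x
order-2 term: 30x^3 - 9x + 3/2
order-3 term: -30x^2 + 3
order-4 term: 15x
order-5 term: -3
the series for exp(-D) f terminates at order 5
exp(-D) f = 3x^5 - 15x^4 + 27x^3 - (39/2)x^2 + 3x + 5/6

the image equals g(x) = 3x^5 - 15x^4 + 27x^3 - (39/2)x^2 + 3x + 5/6


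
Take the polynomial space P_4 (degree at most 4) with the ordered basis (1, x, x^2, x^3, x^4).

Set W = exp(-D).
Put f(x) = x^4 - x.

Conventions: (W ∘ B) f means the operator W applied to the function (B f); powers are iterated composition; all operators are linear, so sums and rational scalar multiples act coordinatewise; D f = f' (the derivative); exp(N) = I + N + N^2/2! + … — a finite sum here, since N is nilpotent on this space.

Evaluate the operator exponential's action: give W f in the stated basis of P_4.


order-1 term: -4x^3 + 1
order-2 term: 6x^2
order-3 term: -4x
order-4 term: 1
the series for exp(-D) f terminates at order 4
exp(-D) f = x^4 - 4x^3 + 6x^2 - 5x + 2

the image equals g(x) = x^4 - 4x^3 + 6x^2 - 5x + 2


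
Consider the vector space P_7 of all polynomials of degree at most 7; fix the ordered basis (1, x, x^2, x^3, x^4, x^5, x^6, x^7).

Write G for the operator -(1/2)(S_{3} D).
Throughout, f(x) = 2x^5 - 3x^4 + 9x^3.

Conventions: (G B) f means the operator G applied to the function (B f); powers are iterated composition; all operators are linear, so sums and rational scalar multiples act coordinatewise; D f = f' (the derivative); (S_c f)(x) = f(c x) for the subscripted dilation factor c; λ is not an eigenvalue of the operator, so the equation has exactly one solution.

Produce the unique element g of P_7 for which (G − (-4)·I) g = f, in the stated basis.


write g with unknown coordinates in the stated basis and equate coefficients in (G − (-4)·I) g = f
solving from the highest basis element down gives g = (1/2)x^5 + (393/16)x^4 + (10683/32)x^3 + (288441/256)x^2 + (865323/1024)x + 865323/8192
check: G g = -(405/4)x^4 - (10611/8)x^3 - (288441/64)x^2 - (865323/256)x - 865323/2048
so G g − (-4)·g = 2x^5 - 3x^4 + 9x^3 = f ✓

the result is g(x) = (1/2)x^5 + (393/16)x^4 + (10683/32)x^3 + (288441/256)x^2 + (865323/1024)x + 865323/8192


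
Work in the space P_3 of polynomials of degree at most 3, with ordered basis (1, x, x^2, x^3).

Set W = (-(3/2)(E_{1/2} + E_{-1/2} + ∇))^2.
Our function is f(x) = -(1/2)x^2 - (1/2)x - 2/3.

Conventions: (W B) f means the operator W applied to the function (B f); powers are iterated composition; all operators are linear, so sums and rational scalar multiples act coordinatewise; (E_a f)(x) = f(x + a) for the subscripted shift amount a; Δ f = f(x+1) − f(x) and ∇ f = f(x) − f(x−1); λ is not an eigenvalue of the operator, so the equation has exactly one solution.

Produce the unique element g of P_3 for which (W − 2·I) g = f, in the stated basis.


the result is g(x) = -(1/14)x^2 + (11/98)x - 493/2058

write g with unknown coordinates in the stated basis and equate coefficients in (W − 2·I) g = f
solving from the highest basis element down gives g = -(1/14)x^2 + (11/98)x - 493/2058
check: W g = -(9/14)x^2 - (27/98)x - 393/343
so W g − 2·g = -(1/2)x^2 - (1/2)x - 2/3 = f ✓


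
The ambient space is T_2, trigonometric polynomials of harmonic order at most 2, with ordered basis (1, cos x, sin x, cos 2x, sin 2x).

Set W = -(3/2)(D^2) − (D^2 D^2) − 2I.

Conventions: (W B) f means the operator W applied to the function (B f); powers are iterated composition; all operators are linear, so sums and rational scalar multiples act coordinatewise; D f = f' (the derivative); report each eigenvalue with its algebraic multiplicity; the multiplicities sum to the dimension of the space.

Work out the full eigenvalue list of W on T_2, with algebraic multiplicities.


λ = -12 (multiplicity 2), λ = -2 (multiplicity 1), λ = -3/2 (multiplicity 2)

image of 1: -2
image of cos x: -(3/2)cos x
image of sin x: -(3/2)sin x
image of cos 2x: -12cos 2x
image of sin 2x: -12sin 2x
the matrix is diagonal; its diagonal is (-2, -3/2, -3/2, -12, -12)
for a triangular matrix the eigenvalues are the diagonal entries, with algebraic multiplicity their repetition count


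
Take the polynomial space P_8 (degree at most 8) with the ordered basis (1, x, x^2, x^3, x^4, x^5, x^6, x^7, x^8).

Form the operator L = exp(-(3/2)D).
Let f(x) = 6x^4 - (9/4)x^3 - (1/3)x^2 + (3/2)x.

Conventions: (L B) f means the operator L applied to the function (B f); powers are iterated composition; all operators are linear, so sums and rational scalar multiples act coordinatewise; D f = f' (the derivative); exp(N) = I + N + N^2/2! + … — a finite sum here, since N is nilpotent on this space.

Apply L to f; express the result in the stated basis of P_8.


the result is g(x) = 6x^4 - (153/4)x^3 + (2179/24)x^2 - (1499/16)x + 1119/32

order-1 term: -36x^3 + (81/8)x^2 + x - 9/4
order-2 term: 81x^2 - (243/16)x - 3/4
order-3 term: -81x + 243/32
order-4 term: 243/8
the series for exp(-(3/2)D) f terminates at order 4
exp(-(3/2)D) f = 6x^4 - (153/4)x^3 + (2179/24)x^2 - (1499/16)x + 1119/32


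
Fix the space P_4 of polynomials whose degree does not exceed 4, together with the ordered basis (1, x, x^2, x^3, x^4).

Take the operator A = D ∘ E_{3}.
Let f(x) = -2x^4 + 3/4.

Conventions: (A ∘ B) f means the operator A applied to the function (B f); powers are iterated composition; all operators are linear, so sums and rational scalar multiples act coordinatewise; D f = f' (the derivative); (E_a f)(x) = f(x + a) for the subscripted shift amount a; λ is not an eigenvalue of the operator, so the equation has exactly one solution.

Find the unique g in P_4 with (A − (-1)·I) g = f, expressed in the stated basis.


the image equals g(x) = -2x^4 + 8x^3 + 48x^2 - 24x - 1053/4

write g with unknown coordinates in the stated basis and equate coefficients in (A − (-1)·I) g = f
solving from the highest basis element down gives g = -2x^4 + 8x^3 + 48x^2 - 24x - 1053/4
check: A g = -8x^3 - 48x^2 + 24x + 264
so A g − (-1)·g = -2x^4 + 3/4 = f ✓


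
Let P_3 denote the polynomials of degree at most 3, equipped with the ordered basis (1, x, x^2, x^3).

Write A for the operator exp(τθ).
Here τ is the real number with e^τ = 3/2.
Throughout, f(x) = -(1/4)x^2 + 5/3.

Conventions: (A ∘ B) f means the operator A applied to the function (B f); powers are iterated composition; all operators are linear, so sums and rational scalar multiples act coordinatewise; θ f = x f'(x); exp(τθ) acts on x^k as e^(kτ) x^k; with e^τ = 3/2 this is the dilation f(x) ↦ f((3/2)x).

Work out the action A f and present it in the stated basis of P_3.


g(x) = -(9/16)x^2 + 5/3

exp(τθ) x^k = e^(kτ) x^k; with e^τ = 3/2 this sends x^k to (3/2)^k x^k
x^2 ↦ 9/4 x^2
applying this coordinatewise to f: exp(τθ) f = -(9/16)x^2 + 5/3


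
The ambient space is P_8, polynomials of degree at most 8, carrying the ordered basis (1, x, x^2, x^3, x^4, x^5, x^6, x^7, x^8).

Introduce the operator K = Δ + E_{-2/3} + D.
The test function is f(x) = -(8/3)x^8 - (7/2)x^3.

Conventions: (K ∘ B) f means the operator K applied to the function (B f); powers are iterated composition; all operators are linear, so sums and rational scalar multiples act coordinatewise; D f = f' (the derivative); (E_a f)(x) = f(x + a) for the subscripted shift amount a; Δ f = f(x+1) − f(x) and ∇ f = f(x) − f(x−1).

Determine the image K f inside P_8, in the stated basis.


Δ f = -(64/3)x^7 - (224/3)x^6 - (448/3)x^5 - (560/3)x^4 - (448/3)x^3 - (511/6)x^2 - (191/6)x - 37/6
E_{-2/3} f = -(8/3)x^8 + (128/9)x^7 - (896/27)x^6 + (3584/81)x^5 - (8960/243)x^4 + (23569/1458)x^3 + (973/2187)x^2 - (22426/6561)x + 18364/19683
D f = -(64/3)x^7 - (21/2)x^2
(Δ + E_{-2/3} + D) f = -(8/3)x^8 - (256/9)x^7 - (2912/27)x^6 - (8512/81)x^5 - (54320/243)x^4 - (194159/1458)x^3 - (208250/2187)x^2 - (462569/13122)x - 206029/39366

the image equals g(x) = -(8/3)x^8 - (256/9)x^7 - (2912/27)x^6 - (8512/81)x^5 - (54320/243)x^4 - (194159/1458)x^3 - (208250/2187)x^2 - (462569/13122)x - 206029/39366


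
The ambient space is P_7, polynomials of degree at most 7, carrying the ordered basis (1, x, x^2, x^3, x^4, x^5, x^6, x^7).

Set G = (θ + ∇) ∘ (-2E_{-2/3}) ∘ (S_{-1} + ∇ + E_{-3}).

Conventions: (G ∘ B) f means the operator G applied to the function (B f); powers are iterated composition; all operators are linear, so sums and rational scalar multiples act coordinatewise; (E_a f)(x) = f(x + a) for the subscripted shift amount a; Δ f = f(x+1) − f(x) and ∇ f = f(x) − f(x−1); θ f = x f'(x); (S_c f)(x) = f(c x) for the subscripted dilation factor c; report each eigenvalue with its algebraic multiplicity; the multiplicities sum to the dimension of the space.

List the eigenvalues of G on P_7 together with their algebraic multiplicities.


image of 1: 0
image of x: 0
image of x^2: -8x^2 + (16/3)x + 52/3
image of x^3: 24x^2 - 40x - 76
image of x^4: -16x^4 + 64x^3 - (520/3)x^2 - (304/27)x + 14348/27
image of x^5: 80x^4 - 560x^3 + (3080/3)x^2 + (20960/27)x - 77140/27
image of x^6: -24x^6 + 176x^5 - (3380/3)x^4 + (32080/9)x^3 - (65740/27)x^2 - (781304/81)x + 1231684/81
image of x^7: 168x^6 - 2072x^5 + (29540/3)x^4 - (169120/9)x^3 - (145964/27)x^2 + (5841920/81)x - 6215356/81
the matrix is upper triangular; its diagonal is (0, 0, -8, 0, -16, 0, -24, 0)
for a triangular matrix the eigenvalues are the diagonal entries, with algebraic multiplicity their repetition count

λ = -24 (multiplicity 1), λ = -16 (multiplicity 1), λ = -8 (multiplicity 1), λ = 0 (multiplicity 5)


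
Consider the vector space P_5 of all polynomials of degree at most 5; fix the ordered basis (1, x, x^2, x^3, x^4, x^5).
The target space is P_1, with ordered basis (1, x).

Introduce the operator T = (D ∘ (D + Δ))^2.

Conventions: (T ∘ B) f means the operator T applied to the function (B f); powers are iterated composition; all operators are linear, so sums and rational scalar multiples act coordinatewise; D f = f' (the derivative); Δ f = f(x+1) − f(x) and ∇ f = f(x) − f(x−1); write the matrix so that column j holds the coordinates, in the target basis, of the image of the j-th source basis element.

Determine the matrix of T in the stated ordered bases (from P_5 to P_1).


image of 1: 0
image of x: 0
image of x^2: 0
image of x^3: 0
image of x^4: 96
image of x^5: 480x + 240
each image's coordinates form column j of the matrix

the matrix is [[0, 0, 0, 0, 96, 240]; [0, 0, 0, 0, 0, 480]] (rows listed top to bottom)


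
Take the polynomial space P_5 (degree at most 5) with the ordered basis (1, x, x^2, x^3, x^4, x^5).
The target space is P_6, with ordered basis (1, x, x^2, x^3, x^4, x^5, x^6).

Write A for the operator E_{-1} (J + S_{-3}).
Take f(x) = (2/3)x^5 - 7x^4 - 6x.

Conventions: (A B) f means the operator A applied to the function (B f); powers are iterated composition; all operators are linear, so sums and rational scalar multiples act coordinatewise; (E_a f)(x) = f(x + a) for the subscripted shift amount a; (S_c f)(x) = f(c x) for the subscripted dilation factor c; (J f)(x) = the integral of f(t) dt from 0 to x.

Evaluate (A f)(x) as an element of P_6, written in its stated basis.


the result is g(x) = (1/9)x^6 - (2461/15)x^5 + (755/3)x^4 + (5686/9)x^3 - (5308/3)x^2 + (4423/3)x - 19102/45

J f = (1/9)x^6 - (7/5)x^5 - 3x^2
S_{-3} f = -162x^5 - 567x^4 + 18x
(J + S_{-3}) f = (1/9)x^6 - (817/5)x^5 - 567x^4 - 3x^2 + 18x
E_{-1} (J + S_{-3}) f = (1/9)x^6 - (2461/15)x^5 + (755/3)x^4 + (5686/9)x^3 - (5308/3)x^2 + (4423/3)x - 19102/45


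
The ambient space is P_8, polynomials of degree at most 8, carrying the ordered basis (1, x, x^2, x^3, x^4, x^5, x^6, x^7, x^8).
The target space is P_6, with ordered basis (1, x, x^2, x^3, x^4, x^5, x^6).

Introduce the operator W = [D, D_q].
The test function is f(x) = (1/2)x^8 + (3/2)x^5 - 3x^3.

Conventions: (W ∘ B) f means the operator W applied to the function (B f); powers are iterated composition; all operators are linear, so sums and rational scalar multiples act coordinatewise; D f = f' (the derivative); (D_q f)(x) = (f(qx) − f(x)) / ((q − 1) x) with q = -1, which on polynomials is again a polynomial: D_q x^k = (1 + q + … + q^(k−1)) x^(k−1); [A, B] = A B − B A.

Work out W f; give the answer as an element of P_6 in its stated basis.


the result is g(x) = -4x^6 + 6x^3 - 6x

D_q f = (3/2)x^4 - 3x^2
D D_q f = 6x^3 - 6x
D f = 4x^7 + (15/2)x^4 - 9x^2
D_q D f = 4x^6
[D, D_q] f = -4x^6 + 6x^3 - 6x


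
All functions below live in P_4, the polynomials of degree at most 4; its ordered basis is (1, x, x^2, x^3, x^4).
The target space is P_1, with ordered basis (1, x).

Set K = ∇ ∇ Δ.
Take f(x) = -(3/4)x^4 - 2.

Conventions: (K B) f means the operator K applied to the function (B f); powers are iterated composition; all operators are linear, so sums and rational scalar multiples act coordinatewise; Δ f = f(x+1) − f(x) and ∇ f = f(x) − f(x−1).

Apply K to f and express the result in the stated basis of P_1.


Δ f = -3x^3 - (9/2)x^2 - 3x - 3/4
∇ Δ f = -9x^2 - 3/2
∇ ∇ Δ f = -18x + 9

the image equals g(x) = -18x + 9


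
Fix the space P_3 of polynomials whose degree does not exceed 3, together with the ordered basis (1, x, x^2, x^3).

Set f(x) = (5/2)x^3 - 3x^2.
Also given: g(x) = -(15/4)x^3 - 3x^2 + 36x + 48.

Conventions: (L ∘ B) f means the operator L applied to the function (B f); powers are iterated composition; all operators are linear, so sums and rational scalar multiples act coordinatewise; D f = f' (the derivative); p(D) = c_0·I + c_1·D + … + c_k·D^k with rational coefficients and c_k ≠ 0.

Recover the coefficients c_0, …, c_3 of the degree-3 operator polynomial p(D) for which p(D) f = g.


c_0 = -3/2, c_1 = -1, c_2 = 2, c_3 = 4

D^0 f = (5/2)x^3 - 3x^2
D^1 f = (15/2)x^2 - 6x
D^2 f = 15x - 6
D^3 f = 15
matching coefficients of g against c_0 f + c_1 Df + … from the top degree down determines the c_i
solution: c_0 = -3/2, c_1 = -1, c_2 = 2, c_3 = 4


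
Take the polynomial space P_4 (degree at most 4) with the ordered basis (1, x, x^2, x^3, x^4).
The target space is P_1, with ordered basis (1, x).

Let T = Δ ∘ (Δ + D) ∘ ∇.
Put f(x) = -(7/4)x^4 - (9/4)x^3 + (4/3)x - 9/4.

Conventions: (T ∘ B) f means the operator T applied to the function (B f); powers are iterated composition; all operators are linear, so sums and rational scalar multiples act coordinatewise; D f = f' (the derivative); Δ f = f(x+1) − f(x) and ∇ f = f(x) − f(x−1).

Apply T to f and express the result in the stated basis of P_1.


the image equals g(x) = -84x - 48

∇ f = -7x^3 + (15/4)x^2 - (1/4)x + 5/6
Δ ∇ f = -21x^2 - (27/2)x - 7/2
D ∇ f = -21x^2 + (15/2)x - 1/4
(Δ + D) ∇ f = -42x^2 - 6x - 15/4
Δ ((Δ + D) ∘ ∇) f = -84x - 48


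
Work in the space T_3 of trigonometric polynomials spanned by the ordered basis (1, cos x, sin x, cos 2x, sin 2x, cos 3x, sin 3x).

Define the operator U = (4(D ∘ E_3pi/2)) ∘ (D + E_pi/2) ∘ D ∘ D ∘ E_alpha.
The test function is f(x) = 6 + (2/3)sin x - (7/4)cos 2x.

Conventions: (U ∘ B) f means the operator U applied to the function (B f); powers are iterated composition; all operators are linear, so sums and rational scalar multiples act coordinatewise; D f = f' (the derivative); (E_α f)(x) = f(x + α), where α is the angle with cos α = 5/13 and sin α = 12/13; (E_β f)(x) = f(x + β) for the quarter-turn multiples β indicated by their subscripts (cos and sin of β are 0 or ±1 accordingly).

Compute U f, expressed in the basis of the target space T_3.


g(x) = -(80/39)cos x + (64/13)sin x - (20048/169)cos 2x - (6776/169)sin 2x

E_alpha f = 6 + (8/13)cos x + (10/39)sin x + (833/676)cos 2x + (210/169)sin 2x
D E_alpha f = (10/39)cos x - (8/13)sin x + (420/169)cos 2x - (833/338)sin 2x
D (D ∘ E_alpha) f = -(8/13)cos x - (10/39)sin x - (833/169)cos 2x - (840/169)sin 2x
D D (D ∘ E_alpha) f = -(10/39)cos x + (8/13)sin x - (1680/169)cos 2x + (1666/169)sin 2x
E_pi/2 D (D ∘ E_alpha) f = -(10/39)cos x + (8/13)sin x + (833/169)cos 2x + (840/169)sin 2x
(D + E_pi/2) D (D ∘ E_alpha) f = -(20/39)cos x + (16/13)sin x - (847/169)cos 2x + (2506/169)sin 2x
E_3pi/2 ((D + E_pi/2) ∘ D) (D ∘ E_alpha) f = -(16/13)cos x - (20/39)sin x + (847/169)cos 2x - (2506/169)sin 2x
D E_3pi/2 ((D + E_pi/2) ∘ D) (D ∘ E_alpha) f = -(20/39)cos x + (16/13)sin x - (5012/169)cos 2x - (1694/169)sin 2x
(4(D ∘ E_3pi/2)) ((D + E_pi/2) ∘ D) (D ∘ E_alpha) f = -(80/39)cos x + (64/13)sin x - (20048/169)cos 2x - (6776/169)sin 2x


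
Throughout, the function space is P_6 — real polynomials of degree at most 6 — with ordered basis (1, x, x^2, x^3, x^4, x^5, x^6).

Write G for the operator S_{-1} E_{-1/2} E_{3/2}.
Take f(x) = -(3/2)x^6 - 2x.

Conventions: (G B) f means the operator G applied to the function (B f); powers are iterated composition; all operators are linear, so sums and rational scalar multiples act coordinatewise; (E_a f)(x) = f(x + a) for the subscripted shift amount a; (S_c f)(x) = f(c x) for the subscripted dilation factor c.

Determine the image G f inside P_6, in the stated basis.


E_{3/2} f = -(3/2)x^6 - (27/2)x^5 - (405/8)x^4 - (405/4)x^3 - (3645/32)x^2 - (2251/32)x - 2571/128
E_{-1/2} E_{3/2} f = -(3/2)x^6 - 9x^5 - (45/2)x^4 - 30x^3 - (45/2)x^2 - 11x - 7/2
S_{-1} E_{-1/2} E_{3/2} f = -(3/2)x^6 + 9x^5 - (45/2)x^4 + 30x^3 - (45/2)x^2 + 11x - 7/2

g(x) = -(3/2)x^6 + 9x^5 - (45/2)x^4 + 30x^3 - (45/2)x^2 + 11x - 7/2


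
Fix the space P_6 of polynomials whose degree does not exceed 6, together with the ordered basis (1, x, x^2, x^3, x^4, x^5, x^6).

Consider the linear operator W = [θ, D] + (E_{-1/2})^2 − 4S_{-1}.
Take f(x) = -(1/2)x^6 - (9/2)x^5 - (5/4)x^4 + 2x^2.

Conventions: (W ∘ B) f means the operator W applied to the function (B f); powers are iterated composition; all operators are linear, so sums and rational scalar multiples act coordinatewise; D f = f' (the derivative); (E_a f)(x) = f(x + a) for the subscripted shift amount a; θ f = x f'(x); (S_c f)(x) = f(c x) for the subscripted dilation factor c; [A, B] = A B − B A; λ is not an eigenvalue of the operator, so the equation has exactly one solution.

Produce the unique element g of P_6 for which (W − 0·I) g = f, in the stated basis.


write g with unknown coordinates in the stated basis and equate coefficients in (W − 0·I) g = f
solving from the highest basis element down gives g = (1/6)x^6 - (1/2)x^5 + (35/12)x^4 + (19/3)x^3 - 5x^2 - (143/30)x + 107/180
check: W g = -(1/2)x^6 - (9/2)x^5 - (5/4)x^4 + 2x^2
so W g − 0·g = -(1/2)x^6 - (9/2)x^5 - (5/4)x^4 + 2x^2 = f ✓

the image equals g(x) = (1/6)x^6 - (1/2)x^5 + (35/12)x^4 + (19/3)x^3 - 5x^2 - (143/30)x + 107/180


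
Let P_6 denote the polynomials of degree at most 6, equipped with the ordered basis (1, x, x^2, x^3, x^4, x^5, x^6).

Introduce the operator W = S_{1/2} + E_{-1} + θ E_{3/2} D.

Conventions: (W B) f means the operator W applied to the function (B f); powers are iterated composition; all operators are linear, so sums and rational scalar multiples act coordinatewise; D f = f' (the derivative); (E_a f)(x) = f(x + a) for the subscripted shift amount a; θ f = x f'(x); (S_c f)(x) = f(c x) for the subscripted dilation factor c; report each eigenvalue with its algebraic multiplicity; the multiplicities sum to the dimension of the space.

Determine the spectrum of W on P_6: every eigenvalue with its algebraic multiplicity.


image of 1: 2
image of x: (3/2)x - 1
image of x^2: (5/4)x^2 + 1
image of x^3: (9/8)x^3 + 3x^2 + 12x - 1
image of x^4: (17/16)x^4 + 8x^3 + 42x^2 + 23x + 1
image of x^5: (33/32)x^5 + 15x^4 + 100x^3 + 125x^2 + (145/2)x - 1
image of x^6: (65/64)x^6 + 24x^5 + 195x^4 + 385x^3 + 420x^2 + (1167/8)x + 1
the matrix is upper triangular; its diagonal is (2, 3/2, 5/4, 9/8, 17/16, 33/32, 65/64)
for a triangular matrix the eigenvalues are the diagonal entries, with algebraic multiplicity their repetition count

λ = 65/64 (multiplicity 1), λ = 33/32 (multiplicity 1), λ = 17/16 (multiplicity 1), λ = 9/8 (multiplicity 1), λ = 5/4 (multiplicity 1), λ = 3/2 (multiplicity 1), λ = 2 (multiplicity 1)


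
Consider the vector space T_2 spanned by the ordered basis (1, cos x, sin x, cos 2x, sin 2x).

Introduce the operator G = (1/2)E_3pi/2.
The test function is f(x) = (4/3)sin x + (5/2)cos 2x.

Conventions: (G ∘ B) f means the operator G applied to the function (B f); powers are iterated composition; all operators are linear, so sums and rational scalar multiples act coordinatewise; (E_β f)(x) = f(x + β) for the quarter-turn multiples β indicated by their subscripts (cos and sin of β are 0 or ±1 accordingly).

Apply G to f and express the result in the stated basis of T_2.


the result is g(x) = -(2/3)cos x - (5/4)cos 2x

E_3pi/2 f = -(4/3)cos x - (5/2)cos 2x
((1/2)E_3pi/2) f = -(2/3)cos x - (5/4)cos 2x


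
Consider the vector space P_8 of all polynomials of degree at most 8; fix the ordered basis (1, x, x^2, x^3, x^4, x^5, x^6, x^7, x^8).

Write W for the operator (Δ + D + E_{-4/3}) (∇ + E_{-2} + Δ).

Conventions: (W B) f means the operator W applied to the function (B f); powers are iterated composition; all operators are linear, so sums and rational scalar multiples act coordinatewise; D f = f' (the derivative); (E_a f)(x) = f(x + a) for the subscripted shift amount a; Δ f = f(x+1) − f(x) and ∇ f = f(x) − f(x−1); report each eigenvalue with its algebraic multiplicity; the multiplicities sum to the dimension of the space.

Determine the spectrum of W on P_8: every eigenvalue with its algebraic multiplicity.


λ = 1 (multiplicity 9)

image of 1: 1
image of x: x + 2/3
image of x^2: x^2 + (4/3)x + 61/9
image of x^3: x^3 + 2x^2 + (61/3)x + 17/27
image of x^4: x^4 + (8/3)x^3 + (122/3)x^2 + (68/27)x + 5737/81
image of x^5: x^5 + (10/3)x^4 + (610/9)x^3 + (170/27)x^2 + (28685/81)x - 48931/243
image of x^6: x^6 + 4x^5 + (305/3)x^4 + (340/27)x^3 + (28685/27)x^2 - (97862/81)x + 751861/729
image of x^7: x^7 + (14/3)x^6 + (427/3)x^5 + (595/27)x^4 + (200795/81)x^3 - (342517/81)x^2 + (5263027/729)x - 7643371/2187
image of x^8: x^8 + (16/3)x^7 + (1708/9)x^6 + (952/27)x^5 + (401590/81)x^4 - (2740136/243)x^3 + (21052108/729)x^2 - (61146968/2187)x + 87628273/6561
the matrix is upper triangular; its diagonal is (1, 1, 1, 1, 1, 1, 1, 1, 1)
for a triangular matrix the eigenvalues are the diagonal entries, with algebraic multiplicity their repetition count


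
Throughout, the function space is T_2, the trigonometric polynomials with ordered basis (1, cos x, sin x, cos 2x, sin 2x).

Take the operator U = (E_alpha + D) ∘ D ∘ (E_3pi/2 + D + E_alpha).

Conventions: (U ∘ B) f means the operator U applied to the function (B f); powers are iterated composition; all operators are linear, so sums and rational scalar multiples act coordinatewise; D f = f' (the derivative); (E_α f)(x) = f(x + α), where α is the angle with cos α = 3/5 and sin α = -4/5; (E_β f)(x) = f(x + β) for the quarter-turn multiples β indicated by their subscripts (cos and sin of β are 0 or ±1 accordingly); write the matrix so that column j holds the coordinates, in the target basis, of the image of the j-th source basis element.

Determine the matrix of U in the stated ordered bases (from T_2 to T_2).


image of 1: 0
image of cos x: (9/25)cos x - (13/25)sin x
image of sin x: (13/25)cos x + (9/25)sin x
image of cos 2x: (2028/625)cos 2x + (904/625)sin 2x
image of sin 2x: -(904/625)cos 2x + (2028/625)sin 2x
each image's coordinates form column j of the matrix

the matrix is [[0, 0, 0, 0, 0]; [0, 9/25, 13/25, 0, 0]; [0, -13/25, 9/25, 0, 0]; [0, 0, 0, 2028/625, -904/625]; [0, 0, 0, 904/625, 2028/625]] (rows listed top to bottom)


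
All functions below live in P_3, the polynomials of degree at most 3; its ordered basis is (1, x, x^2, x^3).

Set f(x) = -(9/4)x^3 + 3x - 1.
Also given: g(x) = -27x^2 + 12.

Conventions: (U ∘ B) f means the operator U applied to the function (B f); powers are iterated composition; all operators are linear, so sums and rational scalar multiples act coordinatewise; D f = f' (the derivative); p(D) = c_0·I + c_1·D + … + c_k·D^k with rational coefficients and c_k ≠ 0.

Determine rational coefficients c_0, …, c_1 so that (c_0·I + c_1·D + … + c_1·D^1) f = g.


p(D) = 4·D, i.e. c_0 = 0, c_1 = 4

D^0 f = -(9/4)x^3 + 3x - 1
D^1 f = -(27/4)x^2 + 3
matching coefficients of g against c_0 f + c_1 Df + … from the top degree down determines the c_i
solution: c_0 = 0, c_1 = 4


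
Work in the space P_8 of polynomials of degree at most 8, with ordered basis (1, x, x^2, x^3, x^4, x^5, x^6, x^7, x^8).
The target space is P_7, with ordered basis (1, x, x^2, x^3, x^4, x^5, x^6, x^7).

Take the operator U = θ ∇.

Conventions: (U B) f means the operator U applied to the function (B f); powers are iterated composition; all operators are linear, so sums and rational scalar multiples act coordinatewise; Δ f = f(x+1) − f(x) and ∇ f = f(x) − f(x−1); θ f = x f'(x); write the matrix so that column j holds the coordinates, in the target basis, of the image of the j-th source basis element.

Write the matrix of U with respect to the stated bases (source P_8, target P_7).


image of 1: 0
image of x: 0
image of x^2: 2x
image of x^3: 6x^2 - 3x
image of x^4: 12x^3 - 12x^2 + 4x
image of x^5: 20x^4 - 30x^3 + 20x^2 - 5x
image of x^6: 30x^5 - 60x^4 + 60x^3 - 30x^2 + 6x
image of x^7: 42x^6 - 105x^5 + 140x^4 - 105x^3 + 42x^2 - 7x
image of x^8: 56x^7 - 168x^6 + 280x^5 - 280x^4 + 168x^3 - 56x^2 + 8x
each image's coordinates form column j of the matrix

the matrix is [[0, 0, 0, 0, 0, 0, 0, 0, 0]; [0, 0, 2, -3, 4, -5, 6, -7, 8]; [0, 0, 0, 6, -12, 20, -30, 42, -56]; [0, 0, 0, 0, 12, -30, 60, -105, 168]; [0, 0, 0, 0, 0, 20, -60, 140, -280]; [0, 0, 0, 0, 0, 0, 30, -105, 280]; [0, 0, 0, 0, 0, 0, 0, 42, -168]; [0, 0, 0, 0, 0, 0, 0, 0, 56]] (rows listed top to bottom)
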